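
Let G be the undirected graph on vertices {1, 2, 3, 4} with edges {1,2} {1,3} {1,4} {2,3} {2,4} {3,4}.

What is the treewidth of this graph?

3

A width-3 tree decomposition is:
Bags: B1 = {1, 2, 3, 4}
Tree: (single bag)
A single bag containing all 4 vertices is trivially a valid decomposition of width 3. For the lower bound, the 4 vertices {1, 2, 3, 4} are pairwise adjacent, and any tree decomposition puts a clique entirely inside one bag — forcing width ≥ 3. Therefore the treewidth is 3.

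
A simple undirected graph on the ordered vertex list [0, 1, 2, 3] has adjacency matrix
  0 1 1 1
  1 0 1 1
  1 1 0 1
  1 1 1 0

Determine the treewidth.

3

A width-3 tree decomposition is:
Bags: B1 = {0, 1, 2, 3}
Tree: (single bag)
With just one bag of size 4, the width is 4 − 1 = 3, so tw(G) ≤ 3. For the lower bound, the 4 vertices {0, 1, 2, 3} are pairwise adjacent, and any tree decomposition puts a clique entirely inside one bag — forcing width ≥ 3. Hence tw(G) = 3 exactly.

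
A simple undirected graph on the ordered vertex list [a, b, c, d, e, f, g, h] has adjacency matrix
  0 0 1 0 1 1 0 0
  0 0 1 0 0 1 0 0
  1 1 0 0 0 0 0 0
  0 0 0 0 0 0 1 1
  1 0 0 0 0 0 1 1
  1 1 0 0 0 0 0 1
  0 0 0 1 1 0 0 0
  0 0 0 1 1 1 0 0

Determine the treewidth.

A width-2 tree decomposition is:
Bags: B1 = {d, g, h}  B2 = {e, g, h}  B3 = {e, f, h}  B4 = {a, e, f}  B5 = {a, b, f}  B6 = {a, b, c}
Tree: B1–B2, B2–B3, B3–B4, B4–B5, B5–B6
Every bag has size at most 3, so the width is 3 − 1 = 2 and tw(G) ≤ 2. The edges d–g–e–h–d form a cycle, so G is not a tree and its treewidth is at least 2. The upper and lower bounds meet at 2, so that is the treewidth.

2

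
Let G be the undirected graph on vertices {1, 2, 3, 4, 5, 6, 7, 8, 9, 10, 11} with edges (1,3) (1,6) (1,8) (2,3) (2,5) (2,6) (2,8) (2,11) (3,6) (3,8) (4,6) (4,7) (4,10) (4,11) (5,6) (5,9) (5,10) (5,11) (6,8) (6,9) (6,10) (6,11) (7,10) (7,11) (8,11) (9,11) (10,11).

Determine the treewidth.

3

A width-3 tree decomposition is:
Bags: B1 = {2, 5, 6, 11}  B2 = {5, 6, 10, 11}  B3 = {2, 6, 8, 11}  B4 = {4, 6, 10, 11}  B5 = {2, 3, 6, 8}  B6 = {5, 6, 9, 11}  B7 = {1, 3, 6, 8}  B8 = {4, 7, 10, 11}
Tree: B1–B2, B1–B3, B2–B4, B3–B5, B2–B6, B5–B7, B4–B8
Each bag holds 4 vertices, so the decomposition has width 3, which upper-bounds the treewidth. For the lower bound, the 4 vertices {2, 6, 8, 11} are pairwise adjacent, and any tree decomposition puts a clique entirely inside one bag — forcing width ≥ 3. Hence tw(G) = 3 exactly.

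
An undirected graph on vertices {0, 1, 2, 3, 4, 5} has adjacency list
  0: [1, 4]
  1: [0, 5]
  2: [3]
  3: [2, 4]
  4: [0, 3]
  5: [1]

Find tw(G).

1

A width-1 tree decomposition is:
Bags: B1 = {0, 1}  B2 = {1, 5}  B3 = {0, 4}  B4 = {3, 4}  B5 = {2, 3}
Tree: B1–B2, B1–B3, B3–B4, B4–B5
Each bag holds 2 vertices, so the decomposition has width 1, which upper-bounds the treewidth. G has an edge, so its treewidth is at least 1. Combining the bounds, tw(G) = 1.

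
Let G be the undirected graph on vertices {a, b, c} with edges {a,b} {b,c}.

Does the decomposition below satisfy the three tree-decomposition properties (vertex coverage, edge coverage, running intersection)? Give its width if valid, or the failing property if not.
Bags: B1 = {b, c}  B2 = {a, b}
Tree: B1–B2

Yes; width 1.

Every vertex of G appears in some bag (union = {a, b, c}); every edge is covered by a bag; and for each vertex v the set of bags containing v is connected in the bag tree. The decomposition is therefore valid. The largest bag has 2 vertices, so the width is 1.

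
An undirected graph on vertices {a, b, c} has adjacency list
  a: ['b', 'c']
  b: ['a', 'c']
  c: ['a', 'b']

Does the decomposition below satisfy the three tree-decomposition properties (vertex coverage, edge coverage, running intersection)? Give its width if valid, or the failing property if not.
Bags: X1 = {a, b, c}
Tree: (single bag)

Every vertex of G appears in some bag (union = {a, b, c}); every edge is covered by a bag; and for each vertex v the set of bags containing v is connected in the bag tree. The decomposition is therefore valid. The largest bag has 3 vertices, so the width is 2.

Yes; width 2.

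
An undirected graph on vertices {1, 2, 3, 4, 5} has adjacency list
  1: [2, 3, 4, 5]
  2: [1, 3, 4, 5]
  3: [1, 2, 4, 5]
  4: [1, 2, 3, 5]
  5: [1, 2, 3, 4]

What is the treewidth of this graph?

A width-4 tree decomposition is:
Bags: B1 = {1, 2, 3, 4, 5}
Tree: (single bag)
With just one bag of size 5, the width is 5 − 1 = 4, so tw(G) ≤ 4. For the lower bound, the 5 vertices {1, 2, 3, 4, 5} are pairwise adjacent, and any tree decomposition puts a clique entirely inside one bag — forcing width ≥ 4. Combining the bounds, tw(G) = 4.

4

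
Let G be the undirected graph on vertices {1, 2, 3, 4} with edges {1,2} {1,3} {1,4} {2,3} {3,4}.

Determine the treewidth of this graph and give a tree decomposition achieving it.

Every bag has size at most 3, so the width is 3 − 1 = 2 and tw(G) ≤ 2. On the other hand G contains the 3-clique {1, 2, 3}. A clique must lie in a single bag of any decomposition, so no decomposition can have width below 2. Hence tw(G) = 2 exactly.

Treewidth 2.
Bags: B1 = {1, 2, 3}  B2 = {1, 3, 4}
Tree: B1–B2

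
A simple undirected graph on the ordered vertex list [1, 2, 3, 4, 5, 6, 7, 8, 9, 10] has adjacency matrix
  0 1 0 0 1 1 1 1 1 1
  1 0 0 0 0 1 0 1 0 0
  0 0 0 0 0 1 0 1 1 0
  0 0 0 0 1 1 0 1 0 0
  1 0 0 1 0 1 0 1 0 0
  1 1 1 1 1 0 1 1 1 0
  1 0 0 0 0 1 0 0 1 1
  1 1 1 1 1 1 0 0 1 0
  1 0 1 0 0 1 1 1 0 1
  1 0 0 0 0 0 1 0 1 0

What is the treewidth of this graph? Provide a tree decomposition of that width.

Each bag holds 4 vertices, so the decomposition has width 3, which upper-bounds the treewidth. Conversely, {1, 7, 9, 10} is a clique of size 4, and the vertices of any clique must share a bag in every tree decomposition; so some bag has ≥ 4 vertices and tw(G) ≥ 3. Therefore the treewidth is 3.

Treewidth 3.
One such decomposition:
Bags: B1 = {1, 6, 8, 9}  B2 = {1, 6, 7, 9}  B3 = {1, 2, 6, 8}  B4 = {1, 5, 6, 8}  B5 = {4, 5, 6, 8}  B6 = {3, 6, 8, 9}  B7 = {1, 7, 9, 10}
Tree: B1–B2, B1–B3, B3–B4, B4–B5, B1–B6, B2–B7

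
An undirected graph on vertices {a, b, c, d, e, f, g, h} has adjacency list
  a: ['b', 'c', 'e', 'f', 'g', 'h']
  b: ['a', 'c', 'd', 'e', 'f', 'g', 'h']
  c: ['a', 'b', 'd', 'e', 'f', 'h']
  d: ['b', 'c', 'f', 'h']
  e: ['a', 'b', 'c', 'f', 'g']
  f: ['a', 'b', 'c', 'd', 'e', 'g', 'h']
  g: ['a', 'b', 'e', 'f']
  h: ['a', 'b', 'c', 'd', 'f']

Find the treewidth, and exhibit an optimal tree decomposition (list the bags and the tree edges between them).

Treewidth 4.
One such decomposition:
Bags: B1 = {a, b, c, f, h}  B2 = {a, b, c, e, f}  B3 = {a, b, e, f, g}  B4 = {b, c, d, f, h}
Tree: B1–B2, B2–B3, B1–B4

The largest bag has 5 vertices, giving width 4; this decomposition certifies tw(G) ≤ 4. For the lower bound, the 5 vertices {a, b, e, f, g} are pairwise adjacent, and any tree decomposition puts a clique entirely inside one bag — forcing width ≥ 4. Combining the bounds, tw(G) = 4.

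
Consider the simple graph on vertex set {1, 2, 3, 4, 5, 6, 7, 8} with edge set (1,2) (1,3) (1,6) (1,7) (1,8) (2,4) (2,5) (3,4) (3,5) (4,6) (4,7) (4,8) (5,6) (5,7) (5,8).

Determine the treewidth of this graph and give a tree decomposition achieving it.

Every bag has size at most 4, so the width is 4 − 1 = 3 and tw(G) ≤ 3. For the lower bound: the 4 vertex sets {1,8}, {4,7}, {5}, {3} are disjoint, each induces a connected subgraph, and every pair is joined by at least one edge of G. Contracting each set to a single vertex therefore yields K_{4} as a minor, and since treewidth is minor-monotone, tw(G) ≥ tw(K_{4}) = 3. Therefore the treewidth is 3.

Treewidth 3.
Bags: B1 = {1, 4, 5, 8}  B2 = {1, 4, 5, 7}  B3 = {1, 3, 4, 5}  B4 = {1, 2, 4, 5}  B5 = {1, 4, 5, 6}
Tree: B1–B2, B2–B3, B3–B4, B4–B5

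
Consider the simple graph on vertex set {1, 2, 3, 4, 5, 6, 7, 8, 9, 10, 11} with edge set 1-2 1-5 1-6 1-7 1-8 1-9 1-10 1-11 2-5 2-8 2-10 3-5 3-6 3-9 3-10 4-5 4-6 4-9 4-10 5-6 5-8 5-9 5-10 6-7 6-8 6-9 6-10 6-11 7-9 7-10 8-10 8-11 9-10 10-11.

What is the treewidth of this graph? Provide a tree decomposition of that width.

Treewidth 4.
Bags: B1 = {1, 2, 5, 8, 10}  B2 = {1, 5, 6, 8, 10}  B3 = {1, 5, 6, 9, 10}  B4 = {1, 6, 7, 9, 10}  B5 = {3, 5, 6, 9, 10}  B6 = {1, 6, 8, 10, 11}  B7 = {4, 5, 6, 9, 10}
Tree: B1–B2, B2–B3, B3–B4, B3–B5, B2–B6, B3–B7

Each bag holds 5 vertices, so the decomposition has width 4, which upper-bounds the treewidth. On the other hand G contains the 5-clique {1, 2, 5, 8, 10}. A clique must lie in a single bag of any decomposition, so no decomposition can have width below 4. Hence tw(G) = 4 exactly.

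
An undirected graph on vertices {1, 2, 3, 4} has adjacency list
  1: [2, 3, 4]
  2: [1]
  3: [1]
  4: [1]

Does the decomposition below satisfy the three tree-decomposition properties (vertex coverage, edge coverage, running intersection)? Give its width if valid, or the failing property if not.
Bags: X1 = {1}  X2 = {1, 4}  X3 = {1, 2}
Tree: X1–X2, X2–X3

A tree decomposition must satisfy three properties: every vertex lies in some bag; for every edge, both endpoints lie together in some bag; and for every vertex, the bags containing it form a connected subtree. Here vertex 3 appears in no bag, so the decomposition is invalid.

No — vertex 3 appears in no bag.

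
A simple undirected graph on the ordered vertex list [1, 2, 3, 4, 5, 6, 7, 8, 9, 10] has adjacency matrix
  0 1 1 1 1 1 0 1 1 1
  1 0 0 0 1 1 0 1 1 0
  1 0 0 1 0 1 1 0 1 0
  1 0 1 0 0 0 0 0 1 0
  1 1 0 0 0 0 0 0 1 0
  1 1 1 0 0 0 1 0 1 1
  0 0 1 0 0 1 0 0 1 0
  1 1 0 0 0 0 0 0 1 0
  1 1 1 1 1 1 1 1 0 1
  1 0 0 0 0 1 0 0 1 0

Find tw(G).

3

A width-3 tree decomposition is:
Bags: B1 = {1, 2, 6, 9}  B2 = {1, 3, 6, 9}  B3 = {1, 6, 9, 10}  B4 = {3, 6, 7, 9}  B5 = {1, 3, 4, 9}  B6 = {1, 2, 8, 9}  B7 = {1, 2, 5, 9}
Tree: B1–B2, B1–B3, B2–B4, B2–B5, B1–B6, B6–B7
Every bag has size at most 4, so the width is 4 − 1 = 3 and tw(G) ≤ 3. Conversely, {1, 6, 9, 10} is a clique of size 4, and the vertices of any clique must share a bag in every tree decomposition; so some bag has ≥ 4 vertices and tw(G) ≥ 3. Combining the bounds, tw(G) = 3.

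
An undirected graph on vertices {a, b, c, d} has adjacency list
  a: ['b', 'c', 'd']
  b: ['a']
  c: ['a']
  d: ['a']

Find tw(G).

1

A width-1 tree decomposition is:
Bags: B1 = {a, d}  B2 = {a, b}  B3 = {a, c}
Tree: B1–B2, B1–B3
Each bag holds 2 vertices, so the decomposition has width 1, which upper-bounds the treewidth. G has an edge, so its treewidth is at least 1. Hence tw(G) = 1 exactly.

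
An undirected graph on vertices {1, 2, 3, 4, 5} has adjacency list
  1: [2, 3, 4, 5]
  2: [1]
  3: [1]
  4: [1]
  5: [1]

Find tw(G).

1

A width-1 tree decomposition is:
Bags: B1 = {1, 2}  B2 = {1, 3}  B3 = {1, 4}  B4 = {1, 5}
Tree: B1–B2, B2–B3, B3–B4
The largest bag has 2 vertices, giving width 1; this decomposition certifies tw(G) ≤ 1. Any graph with an edge has treewidth ≥ 1, and G has the edge 2–1. The upper and lower bounds meet at 1, so that is the treewidth.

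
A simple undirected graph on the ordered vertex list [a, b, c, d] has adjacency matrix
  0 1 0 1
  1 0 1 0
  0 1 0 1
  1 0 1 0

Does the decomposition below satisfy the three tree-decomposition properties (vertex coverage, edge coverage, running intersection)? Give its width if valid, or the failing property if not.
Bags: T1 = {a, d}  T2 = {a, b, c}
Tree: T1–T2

A tree decomposition must satisfy three properties: every vertex lies in some bag; for every edge, both endpoints lie together in some bag; and for every vertex, the bags containing it form a connected subtree. Here edge (c,d) lies in no bag, so the decomposition is invalid.

No — edge (c,d) lies in no bag.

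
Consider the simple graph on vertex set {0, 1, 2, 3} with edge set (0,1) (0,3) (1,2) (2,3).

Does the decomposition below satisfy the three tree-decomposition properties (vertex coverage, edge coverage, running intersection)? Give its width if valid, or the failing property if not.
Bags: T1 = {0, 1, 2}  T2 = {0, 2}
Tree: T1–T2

A tree decomposition must satisfy three properties: every vertex lies in some bag; for every edge, both endpoints lie together in some bag; and for every vertex, the bags containing it form a connected subtree. Here vertex 3 appears in no bag, so the decomposition is invalid.

No — vertex 3 appears in no bag.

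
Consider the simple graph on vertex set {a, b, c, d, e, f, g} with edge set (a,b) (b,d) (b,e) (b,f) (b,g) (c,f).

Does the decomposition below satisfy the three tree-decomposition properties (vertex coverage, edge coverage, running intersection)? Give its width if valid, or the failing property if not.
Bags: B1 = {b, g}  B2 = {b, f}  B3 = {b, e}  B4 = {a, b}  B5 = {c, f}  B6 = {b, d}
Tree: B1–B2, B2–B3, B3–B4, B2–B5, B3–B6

Every vertex of G appears in some bag (union = {a, b, c, d, e, f, g}); every edge is covered by a bag; and for each vertex v the set of bags containing v is connected in the bag tree. The decomposition is therefore valid. The largest bag has 2 vertices, so the width is 1.

Yes; width 1.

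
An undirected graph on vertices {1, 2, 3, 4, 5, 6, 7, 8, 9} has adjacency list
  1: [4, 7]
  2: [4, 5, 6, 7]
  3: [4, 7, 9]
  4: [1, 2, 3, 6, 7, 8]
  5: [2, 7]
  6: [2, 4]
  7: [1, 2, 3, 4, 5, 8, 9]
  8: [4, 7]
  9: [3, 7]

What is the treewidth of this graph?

A width-2 tree decomposition is:
Bags: B1 = {2, 4, 7}  B2 = {2, 5, 7}  B3 = {4, 7, 8}  B4 = {3, 4, 7}  B5 = {2, 4, 6}  B6 = {3, 7, 9}  B7 = {1, 4, 7}
Tree: B1–B2, B1–B3, B3–B4, B1–B5, B4–B6, B1–B7
Every bag has size at most 3, so the width is 3 − 1 = 2 and tw(G) ≤ 2. Conversely, {2, 4, 6} is a clique of size 3, and the vertices of any clique must share a bag in every tree decomposition; so some bag has ≥ 3 vertices and tw(G) ≥ 2. The upper and lower bounds meet at 2, so that is the treewidth.

2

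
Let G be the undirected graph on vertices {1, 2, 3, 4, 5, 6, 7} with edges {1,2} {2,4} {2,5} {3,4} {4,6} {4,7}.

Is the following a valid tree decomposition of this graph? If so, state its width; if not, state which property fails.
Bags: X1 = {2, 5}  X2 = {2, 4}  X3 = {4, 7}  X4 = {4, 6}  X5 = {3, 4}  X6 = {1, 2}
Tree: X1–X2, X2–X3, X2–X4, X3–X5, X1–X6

Yes; width 1.

Vertex coverage: the bags together contain {1, 2, 3, 4, 5, 6, 7}, the full vertex set. Edge coverage: each edge of G has both endpoints in at least one bag. Running intersection: for every vertex, the bags containing it form a connected subtree. All three properties hold, so this is a valid tree decomposition of width max|bag| − 1 = 1, and hence tw(G) ≤ 1.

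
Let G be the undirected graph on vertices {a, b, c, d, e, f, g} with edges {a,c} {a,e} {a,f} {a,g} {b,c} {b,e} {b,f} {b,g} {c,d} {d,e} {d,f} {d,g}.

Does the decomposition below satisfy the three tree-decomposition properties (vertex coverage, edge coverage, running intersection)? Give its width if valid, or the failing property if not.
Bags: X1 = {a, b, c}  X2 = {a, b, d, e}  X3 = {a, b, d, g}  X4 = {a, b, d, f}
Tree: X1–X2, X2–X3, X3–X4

No — edge (d,c) lies in no bag.

A tree decomposition must satisfy three properties: every vertex lies in some bag; for every edge, both endpoints lie together in some bag; and for every vertex, the bags containing it form a connected subtree. Here edge (d,c) lies in no bag, so the decomposition is invalid.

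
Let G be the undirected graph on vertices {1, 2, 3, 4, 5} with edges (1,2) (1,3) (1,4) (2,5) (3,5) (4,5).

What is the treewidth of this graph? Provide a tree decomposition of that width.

The largest bag has 3 vertices, giving width 2; this decomposition certifies tw(G) ≤ 2. For the lower bound, G contains the cycle 1–2–5–4–1, so G is not a forest; only forests have treewidth ≤ 1, hence tw(G) ≥ 2. Hence tw(G) = 2 exactly.

Treewidth 2.
One such decomposition:
Bags: B1 = {1, 2, 5}  B2 = {1, 4, 5}  B3 = {1, 3, 5}
Tree: B1–B2, B2–B3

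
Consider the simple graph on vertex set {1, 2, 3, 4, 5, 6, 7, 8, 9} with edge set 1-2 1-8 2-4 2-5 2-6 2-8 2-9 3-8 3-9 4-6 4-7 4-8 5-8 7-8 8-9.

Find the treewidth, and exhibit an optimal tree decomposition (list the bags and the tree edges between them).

Treewidth 2.
One optimal decomposition is:
Bags: B1 = {2, 4, 8}  B2 = {1, 2, 8}  B3 = {4, 7, 8}  B4 = {2, 4, 6}  B5 = {2, 8, 9}  B6 = {3, 8, 9}  B7 = {2, 5, 8}
Tree: B1–B2, B1–B3, B1–B4, B1–B5, B5–B6, B1–B7

The largest bag has 3 vertices, giving width 2; this decomposition certifies tw(G) ≤ 2. Conversely, {1, 2, 8} is a clique of size 3, and the vertices of any clique must share a bag in every tree decomposition; so some bag has ≥ 3 vertices and tw(G) ≥ 2. Hence tw(G) = 2 exactly.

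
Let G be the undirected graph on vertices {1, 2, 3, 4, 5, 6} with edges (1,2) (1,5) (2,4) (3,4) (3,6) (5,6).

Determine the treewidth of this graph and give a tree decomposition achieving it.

Each bag holds 3 vertices, so the decomposition has width 2, which upper-bounds the treewidth. Since 5–6–3–4–2–1–5 is a cycle in G, G is not acyclic. Forests are exactly the graphs of treewidth ≤ 1, so tw(G) ≥ 2. The upper and lower bounds meet at 2, so that is the treewidth.

Treewidth 2.
One such decomposition:
Bags: B1 = {3, 5, 6}  B2 = {3, 4, 5}  B3 = {2, 4, 5}  B4 = {1, 2, 5}
Tree: B1–B2, B2–B3, B3–B4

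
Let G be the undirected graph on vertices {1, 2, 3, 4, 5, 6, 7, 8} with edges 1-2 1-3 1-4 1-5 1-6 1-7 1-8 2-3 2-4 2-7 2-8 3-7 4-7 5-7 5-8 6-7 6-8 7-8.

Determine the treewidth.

A width-3 tree decomposition is:
Bags: B1 = {1, 2, 7, 8}  B2 = {1, 2, 4, 7}  B3 = {1, 6, 7, 8}  B4 = {1, 2, 3, 7}  B5 = {1, 5, 7, 8}
Tree: B1–B2, B1–B3, B1–B4, B3–B5
The largest bag has 4 vertices, giving width 3; this decomposition certifies tw(G) ≤ 3. Conversely, {1, 2, 7, 8} is a clique of size 4, and the vertices of any clique must share a bag in every tree decomposition; so some bag has ≥ 4 vertices and tw(G) ≥ 3. Combining the bounds, tw(G) = 3.

3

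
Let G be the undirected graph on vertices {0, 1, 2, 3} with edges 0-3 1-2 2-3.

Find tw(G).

1

A width-1 tree decomposition is:
Bags: B1 = {2, 3}  B2 = {0, 3}  B3 = {1, 2}
Tree: B1–B2, B1–B3
Each bag holds 2 vertices, so the decomposition has width 1, which upper-bounds the treewidth. Since G has at least one edge (e.g. 3–2), it is not an edgeless graph, so tw(G) ≥ 1. Combining the bounds, tw(G) = 1.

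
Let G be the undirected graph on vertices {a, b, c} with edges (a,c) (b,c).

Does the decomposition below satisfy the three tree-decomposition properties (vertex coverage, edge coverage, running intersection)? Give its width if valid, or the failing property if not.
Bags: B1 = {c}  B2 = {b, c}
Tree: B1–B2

No — vertex a appears in no bag.

A tree decomposition must satisfy three properties: every vertex lies in some bag; for every edge, both endpoints lie together in some bag; and for every vertex, the bags containing it form a connected subtree. Here vertex a appears in no bag, so the decomposition is invalid.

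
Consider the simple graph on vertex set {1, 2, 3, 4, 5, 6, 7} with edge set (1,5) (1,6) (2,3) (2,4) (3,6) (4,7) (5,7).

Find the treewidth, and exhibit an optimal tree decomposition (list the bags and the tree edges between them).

Every bag has size at most 3, so the width is 3 − 1 = 2 and tw(G) ≤ 2. For the lower bound, G contains the cycle 5–1–6–3–2–4–7–5, so G is not a forest; only forests have treewidth ≤ 1, hence tw(G) ≥ 2. The upper and lower bounds meet at 2, so that is the treewidth.

Treewidth 2.
One such decomposition:
Bags: B1 = {1, 5, 6}  B2 = {3, 5, 6}  B3 = {2, 3, 5}  B4 = {2, 4, 5}  B5 = {4, 5, 7}
Tree: B1–B2, B2–B3, B3–B4, B4–B5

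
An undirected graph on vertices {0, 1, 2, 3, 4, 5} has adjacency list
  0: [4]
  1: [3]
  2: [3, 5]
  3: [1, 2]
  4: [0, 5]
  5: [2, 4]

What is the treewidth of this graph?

A width-1 tree decomposition is:
Bags: B1 = {0, 4}  B2 = {4, 5}  B3 = {2, 5}  B4 = {2, 3}  B5 = {1, 3}
Tree: B1–B2, B2–B3, B3–B4, B4–B5
Every bag has size at most 2, so the width is 2 − 1 = 1 and tw(G) ≤ 1. Any graph with an edge has treewidth ≥ 1, and G has the edge 0–4. Combining the bounds, tw(G) = 1.

1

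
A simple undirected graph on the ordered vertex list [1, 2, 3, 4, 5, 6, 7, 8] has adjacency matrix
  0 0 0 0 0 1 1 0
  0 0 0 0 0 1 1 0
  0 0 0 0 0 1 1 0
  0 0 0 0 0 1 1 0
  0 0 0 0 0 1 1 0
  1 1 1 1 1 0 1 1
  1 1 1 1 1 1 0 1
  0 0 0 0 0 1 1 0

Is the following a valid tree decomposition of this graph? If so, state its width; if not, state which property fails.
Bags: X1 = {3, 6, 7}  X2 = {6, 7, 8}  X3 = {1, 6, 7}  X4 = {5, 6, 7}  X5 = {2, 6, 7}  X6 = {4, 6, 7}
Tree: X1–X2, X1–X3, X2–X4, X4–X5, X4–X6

Every vertex of G appears in some bag (union = {1, 2, 3, 4, 5, 6, 7, 8}); every edge is covered by a bag; and for each vertex v the set of bags containing v is connected in the bag tree. The decomposition is therefore valid. The largest bag has 3 vertices, so the width is 2.

Yes; width 2.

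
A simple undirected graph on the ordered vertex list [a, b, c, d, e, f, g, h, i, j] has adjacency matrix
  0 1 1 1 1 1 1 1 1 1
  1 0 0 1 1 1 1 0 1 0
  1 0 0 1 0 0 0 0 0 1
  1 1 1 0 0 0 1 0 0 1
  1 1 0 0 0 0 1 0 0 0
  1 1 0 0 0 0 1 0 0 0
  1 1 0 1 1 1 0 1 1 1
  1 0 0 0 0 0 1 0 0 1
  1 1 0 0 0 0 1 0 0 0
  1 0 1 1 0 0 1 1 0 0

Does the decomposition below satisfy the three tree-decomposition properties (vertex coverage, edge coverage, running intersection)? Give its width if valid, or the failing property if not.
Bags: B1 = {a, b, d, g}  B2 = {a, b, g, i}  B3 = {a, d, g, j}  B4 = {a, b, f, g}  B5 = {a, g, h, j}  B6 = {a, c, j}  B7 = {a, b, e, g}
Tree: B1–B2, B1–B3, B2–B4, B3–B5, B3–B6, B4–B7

A tree decomposition must satisfy three properties: every vertex lies in some bag; for every edge, both endpoints lie together in some bag; and for every vertex, the bags containing it form a connected subtree. Here edge (d,c) lies in no bag, so the decomposition is invalid.

No — edge (d,c) lies in no bag.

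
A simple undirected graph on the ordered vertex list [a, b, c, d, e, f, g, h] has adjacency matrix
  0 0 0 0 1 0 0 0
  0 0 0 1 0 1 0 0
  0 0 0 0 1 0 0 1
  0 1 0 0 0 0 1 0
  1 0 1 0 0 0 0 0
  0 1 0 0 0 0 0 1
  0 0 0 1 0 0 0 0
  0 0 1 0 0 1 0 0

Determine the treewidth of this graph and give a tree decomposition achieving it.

Treewidth 1.
One such decomposition:
Bags: B1 = {d, g}  B2 = {b, d}  B3 = {b, f}  B4 = {f, h}  B5 = {c, h}  B6 = {c, e}  B7 = {a, e}
Tree: B1–B2, B2–B3, B3–B4, B4–B5, B5–B6, B6–B7

Each bag holds 2 vertices, so the decomposition has width 1, which upper-bounds the treewidth. G has an edge, so its treewidth is at least 1. The upper and lower bounds meet at 1, so that is the treewidth.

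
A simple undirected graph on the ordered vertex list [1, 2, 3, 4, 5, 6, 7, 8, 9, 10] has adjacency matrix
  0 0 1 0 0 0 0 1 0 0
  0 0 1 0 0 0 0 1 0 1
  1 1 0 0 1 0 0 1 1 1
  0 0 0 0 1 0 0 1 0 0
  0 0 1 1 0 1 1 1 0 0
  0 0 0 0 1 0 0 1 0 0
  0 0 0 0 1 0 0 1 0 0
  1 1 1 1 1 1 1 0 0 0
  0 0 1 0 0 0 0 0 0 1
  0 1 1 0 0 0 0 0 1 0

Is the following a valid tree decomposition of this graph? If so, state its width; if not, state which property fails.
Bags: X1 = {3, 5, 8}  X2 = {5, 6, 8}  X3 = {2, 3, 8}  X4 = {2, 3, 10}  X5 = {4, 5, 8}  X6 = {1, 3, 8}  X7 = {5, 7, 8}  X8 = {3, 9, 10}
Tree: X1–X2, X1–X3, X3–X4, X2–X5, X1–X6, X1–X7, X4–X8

Yes; width 2.

Checking the three conditions: (i) the bags cover all of {1, 2, 3, 4, 5, 6, 7, 8, 9, 10}; (ii) for each edge, some bag contains both endpoints; (iii) the bags containing any fixed vertex form a subtree. All hold, so the decomposition is valid with width 3 − 1 = 2.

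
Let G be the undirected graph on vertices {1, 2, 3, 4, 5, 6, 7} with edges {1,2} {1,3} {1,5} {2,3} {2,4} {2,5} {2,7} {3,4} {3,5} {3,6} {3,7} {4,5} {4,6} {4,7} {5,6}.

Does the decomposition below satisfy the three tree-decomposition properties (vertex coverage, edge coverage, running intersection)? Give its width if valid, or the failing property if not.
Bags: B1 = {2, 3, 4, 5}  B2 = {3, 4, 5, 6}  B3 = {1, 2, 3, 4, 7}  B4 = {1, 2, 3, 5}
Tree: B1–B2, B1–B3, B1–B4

No — bags containing vertex 1 are not connected in the tree.

A tree decomposition must satisfy three properties: every vertex lies in some bag; for every edge, both endpoints lie together in some bag; and for every vertex, the bags containing it form a connected subtree. Here bags containing vertex 1 are not connected in the tree, so the decomposition is invalid.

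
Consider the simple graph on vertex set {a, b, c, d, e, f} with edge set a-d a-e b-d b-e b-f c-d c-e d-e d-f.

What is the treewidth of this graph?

2

A width-2 tree decomposition is:
Bags: B1 = {b, d, f}  B2 = {b, d, e}  B3 = {a, d, e}  B4 = {c, d, e}
Tree: B1–B2, B2–B3, B2–B4
Each bag holds 3 vertices, so the decomposition has width 2, which upper-bounds the treewidth. For the lower bound, the 3 vertices {c, d, e} are pairwise adjacent, and any tree decomposition puts a clique entirely inside one bag — forcing width ≥ 2. The upper and lower bounds meet at 2, so that is the treewidth.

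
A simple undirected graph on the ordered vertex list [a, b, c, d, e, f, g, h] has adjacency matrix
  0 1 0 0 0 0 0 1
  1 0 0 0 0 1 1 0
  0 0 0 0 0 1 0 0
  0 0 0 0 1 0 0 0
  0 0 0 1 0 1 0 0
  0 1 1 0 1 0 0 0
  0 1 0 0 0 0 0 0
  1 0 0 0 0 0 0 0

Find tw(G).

A width-1 tree decomposition is:
Bags: B1 = {e, f}  B2 = {d, e}  B3 = {b, f}  B4 = {a, b}  B5 = {a, h}  B6 = {c, f}  B7 = {b, g}
Tree: B1–B2, B1–B3, B3–B4, B4–B5, B3–B6, B3–B7
Every bag has size at most 2, so the width is 2 − 1 = 1 and tw(G) ≤ 1. G has an edge, so its treewidth is at least 1. Therefore the treewidth is 1.

1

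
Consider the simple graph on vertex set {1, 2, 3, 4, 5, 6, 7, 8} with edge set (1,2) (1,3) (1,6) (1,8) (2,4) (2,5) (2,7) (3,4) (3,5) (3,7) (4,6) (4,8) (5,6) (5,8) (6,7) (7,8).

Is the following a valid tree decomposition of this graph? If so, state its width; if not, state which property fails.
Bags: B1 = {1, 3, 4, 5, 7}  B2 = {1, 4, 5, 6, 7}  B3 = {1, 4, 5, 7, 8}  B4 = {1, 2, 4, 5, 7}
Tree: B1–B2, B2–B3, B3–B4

Checking the three conditions: (i) the bags cover all of {1, 2, 3, 4, 5, 6, 7, 8}; (ii) for each edge, some bag contains both endpoints; (iii) the bags containing any fixed vertex form a subtree. All hold, so the decomposition is valid with width 5 − 1 = 4.

Yes; width 4.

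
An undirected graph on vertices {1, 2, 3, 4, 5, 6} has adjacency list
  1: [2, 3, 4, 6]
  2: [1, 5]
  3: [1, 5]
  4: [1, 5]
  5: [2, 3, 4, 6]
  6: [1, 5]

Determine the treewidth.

2

A width-2 tree decomposition is:
Bags: B1 = {1, 4, 5}  B2 = {1, 5, 6}  B3 = {1, 3, 5}  B4 = {1, 2, 5}
Tree: B1–B2, B2–B3, B3–B4
Each bag holds 3 vertices, so the decomposition has width 2, which upper-bounds the treewidth. For the lower bound, G contains the cycle 4–1–6–5–4, so G is not a forest; only forests have treewidth ≤ 1, hence tw(G) ≥ 2. Therefore the treewidth is 2.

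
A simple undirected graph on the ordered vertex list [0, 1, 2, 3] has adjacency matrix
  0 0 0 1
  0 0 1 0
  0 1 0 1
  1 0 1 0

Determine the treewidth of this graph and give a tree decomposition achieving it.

Treewidth 1.
One optimal decomposition is:
Bags: B1 = {1, 2}  B2 = {2, 3}  B3 = {0, 3}
Tree: B1–B2, B2–B3

Each bag holds 2 vertices, so the decomposition has width 1, which upper-bounds the treewidth. Any graph with an edge has treewidth ≥ 1, and G has the edge 1–2. The upper and lower bounds meet at 1, so that is the treewidth.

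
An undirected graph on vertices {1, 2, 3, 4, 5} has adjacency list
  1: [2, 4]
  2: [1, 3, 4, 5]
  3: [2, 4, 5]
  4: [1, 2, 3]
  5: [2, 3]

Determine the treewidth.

2

A width-2 tree decomposition is:
Bags: B1 = {2, 3, 5}  B2 = {2, 3, 4}  B3 = {1, 2, 4}
Tree: B1–B2, B2–B3
Each bag holds 3 vertices, so the decomposition has width 2, which upper-bounds the treewidth. For the lower bound, the 3 vertices {1, 2, 4} are pairwise adjacent, and any tree decomposition puts a clique entirely inside one bag — forcing width ≥ 2. The upper and lower bounds meet at 2, so that is the treewidth.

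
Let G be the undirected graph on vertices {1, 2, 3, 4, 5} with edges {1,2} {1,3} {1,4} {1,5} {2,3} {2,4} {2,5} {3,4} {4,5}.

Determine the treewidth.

3

A width-3 tree decomposition is:
Bags: B1 = {1, 2, 4, 5}  B2 = {1, 2, 3, 4}
Tree: B1–B2
Every bag has size at most 4, so the width is 4 − 1 = 3 and tw(G) ≤ 3. For the lower bound, the 4 vertices {1, 2, 3, 4} are pairwise adjacent, and any tree decomposition puts a clique entirely inside one bag — forcing width ≥ 3. Combining the bounds, tw(G) = 3.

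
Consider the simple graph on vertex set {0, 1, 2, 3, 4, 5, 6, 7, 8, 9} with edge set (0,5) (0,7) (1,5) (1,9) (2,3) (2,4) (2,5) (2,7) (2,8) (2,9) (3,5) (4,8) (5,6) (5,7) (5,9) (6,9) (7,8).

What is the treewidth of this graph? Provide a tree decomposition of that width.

Treewidth 2.
Bags: B1 = {2, 5, 7}  B2 = {2, 5, 9}  B3 = {1, 5, 9}  B4 = {0, 5, 7}  B5 = {5, 6, 9}  B6 = {2, 7, 8}  B7 = {2, 4, 8}  B8 = {2, 3, 5}
Tree: B1–B2, B2–B3, B1–B4, B3–B5, B1–B6, B6–B7, B1–B8

The largest bag has 3 vertices, giving width 2; this decomposition certifies tw(G) ≤ 2. On the other hand G contains the 3-clique {2, 4, 8}. A clique must lie in a single bag of any decomposition, so no decomposition can have width below 2. Hence tw(G) = 2 exactly.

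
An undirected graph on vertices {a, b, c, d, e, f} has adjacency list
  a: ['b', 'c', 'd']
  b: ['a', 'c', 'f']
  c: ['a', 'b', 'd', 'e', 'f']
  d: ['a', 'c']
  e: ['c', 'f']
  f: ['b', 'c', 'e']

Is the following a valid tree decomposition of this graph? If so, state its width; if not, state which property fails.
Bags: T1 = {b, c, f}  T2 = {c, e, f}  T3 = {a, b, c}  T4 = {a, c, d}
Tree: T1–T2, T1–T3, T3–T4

Yes; width 2.

Every vertex of G appears in some bag (union = {a, b, c, d, e, f}); every edge is covered by a bag; and for each vertex v the set of bags containing v is connected in the bag tree. The decomposition is therefore valid. The largest bag has 3 vertices, so the width is 2.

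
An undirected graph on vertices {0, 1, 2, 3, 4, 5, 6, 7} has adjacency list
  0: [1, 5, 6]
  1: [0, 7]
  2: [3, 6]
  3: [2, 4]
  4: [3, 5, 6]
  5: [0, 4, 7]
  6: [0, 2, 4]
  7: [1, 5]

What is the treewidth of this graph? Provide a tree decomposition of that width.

Treewidth 2.
Bags: B1 = {0, 1, 7}  B2 = {0, 5, 7}  B3 = {0, 5, 6}  B4 = {4, 5, 6}  B5 = {2, 4, 6}  B6 = {2, 3, 4}
Tree: B1–B2, B2–B3, B3–B4, B4–B5, B5–B6

The largest bag has 3 vertices, giving width 2; this decomposition certifies tw(G) ≤ 2. For the lower bound, G contains the cycle 1–7–5–0–1, so G is not a forest; only forests have treewidth ≤ 1, hence tw(G) ≥ 2. Hence tw(G) = 2 exactly.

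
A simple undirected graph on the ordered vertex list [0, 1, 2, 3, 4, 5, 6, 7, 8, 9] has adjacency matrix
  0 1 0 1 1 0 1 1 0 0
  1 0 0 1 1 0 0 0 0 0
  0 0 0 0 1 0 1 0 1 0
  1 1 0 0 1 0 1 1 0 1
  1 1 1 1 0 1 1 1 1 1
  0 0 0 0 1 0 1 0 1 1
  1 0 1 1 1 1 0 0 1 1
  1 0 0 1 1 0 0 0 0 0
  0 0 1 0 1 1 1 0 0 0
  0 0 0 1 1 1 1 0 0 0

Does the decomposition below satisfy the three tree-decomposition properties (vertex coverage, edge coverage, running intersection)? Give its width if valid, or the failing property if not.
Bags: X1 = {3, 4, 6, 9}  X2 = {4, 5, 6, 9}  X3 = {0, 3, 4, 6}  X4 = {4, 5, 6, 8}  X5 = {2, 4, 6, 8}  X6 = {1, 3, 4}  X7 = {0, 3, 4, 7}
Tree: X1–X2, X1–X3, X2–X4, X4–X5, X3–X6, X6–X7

No — edge (0,1) lies in no bag.

A tree decomposition must satisfy three properties: every vertex lies in some bag; for every edge, both endpoints lie together in some bag; and for every vertex, the bags containing it form a connected subtree. Here edge (0,1) lies in no bag, so the decomposition is invalid.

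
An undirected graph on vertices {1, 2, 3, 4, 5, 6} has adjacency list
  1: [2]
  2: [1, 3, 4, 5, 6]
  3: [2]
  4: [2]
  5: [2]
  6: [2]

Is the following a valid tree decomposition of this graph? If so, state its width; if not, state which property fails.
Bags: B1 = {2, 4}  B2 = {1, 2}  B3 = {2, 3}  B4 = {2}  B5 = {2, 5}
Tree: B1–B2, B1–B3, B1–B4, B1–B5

No — vertex 6 appears in no bag.

A tree decomposition must satisfy three properties: every vertex lies in some bag; for every edge, both endpoints lie together in some bag; and for every vertex, the bags containing it form a connected subtree. Here vertex 6 appears in no bag, so the decomposition is invalid.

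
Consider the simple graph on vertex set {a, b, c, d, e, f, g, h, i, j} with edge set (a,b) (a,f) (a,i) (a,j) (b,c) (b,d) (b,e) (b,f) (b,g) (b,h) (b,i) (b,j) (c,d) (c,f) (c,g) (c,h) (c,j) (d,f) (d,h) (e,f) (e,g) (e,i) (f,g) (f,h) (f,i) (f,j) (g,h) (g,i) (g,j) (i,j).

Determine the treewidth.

A width-4 tree decomposition is:
Bags: B1 = {b, c, f, g, h}  B2 = {b, c, f, g, j}  B3 = {b, f, g, i, j}  B4 = {b, e, f, g, i}  B5 = {b, c, d, f, h}  B6 = {a, b, f, i, j}
Tree: B1–B2, B2–B3, B3–B4, B1–B5, B3–B6
Every bag has size at most 5, so the width is 5 − 1 = 4 and tw(G) ≤ 4. On the other hand G contains the 5-clique {b, c, d, f, h}. A clique must lie in a single bag of any decomposition, so no decomposition can have width below 4. The upper and lower bounds meet at 4, so that is the treewidth.

4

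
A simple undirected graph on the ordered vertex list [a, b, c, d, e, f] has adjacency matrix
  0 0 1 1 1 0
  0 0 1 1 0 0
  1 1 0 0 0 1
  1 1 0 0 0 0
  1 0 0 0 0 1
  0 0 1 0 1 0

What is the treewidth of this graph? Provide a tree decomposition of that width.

Each bag holds 3 vertices, so the decomposition has width 2, which upper-bounds the treewidth. The edges b–d–a–c–b form a cycle, so G is not a tree and its treewidth is at least 2. Combining the bounds, tw(G) = 2.

Treewidth 2.
One such decomposition:
Bags: B1 = {b, c, d}  B2 = {a, c, d}  B3 = {a, c, f}  B4 = {a, e, f}
Tree: B1–B2, B2–B3, B3–B4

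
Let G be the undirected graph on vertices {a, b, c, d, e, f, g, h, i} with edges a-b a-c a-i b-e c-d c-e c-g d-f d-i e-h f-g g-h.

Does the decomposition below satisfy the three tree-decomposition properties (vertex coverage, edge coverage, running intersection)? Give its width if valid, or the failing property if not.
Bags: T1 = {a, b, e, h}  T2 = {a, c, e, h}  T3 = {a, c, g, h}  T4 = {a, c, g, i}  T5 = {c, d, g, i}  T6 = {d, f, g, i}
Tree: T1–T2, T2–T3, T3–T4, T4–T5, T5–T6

Every vertex of G appears in some bag (union = {a, b, c, d, e, f, g, h, i}); every edge is covered by a bag; and for each vertex v the set of bags containing v is connected in the bag tree. The decomposition is therefore valid. The largest bag has 4 vertices, so the width is 3.

Yes; width 3.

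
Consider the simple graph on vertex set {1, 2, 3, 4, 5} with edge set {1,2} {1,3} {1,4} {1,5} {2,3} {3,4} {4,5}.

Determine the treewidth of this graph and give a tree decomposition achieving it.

Every bag has size at most 3, so the width is 3 − 1 = 2 and tw(G) ≤ 2. For the lower bound, the 3 vertices {1, 2, 3} are pairwise adjacent, and any tree decomposition puts a clique entirely inside one bag — forcing width ≥ 2. Hence tw(G) = 2 exactly.

Treewidth 2.
Bags: B1 = {1, 3, 4}  B2 = {1, 2, 3}  B3 = {1, 4, 5}
Tree: B1–B2, B1–B3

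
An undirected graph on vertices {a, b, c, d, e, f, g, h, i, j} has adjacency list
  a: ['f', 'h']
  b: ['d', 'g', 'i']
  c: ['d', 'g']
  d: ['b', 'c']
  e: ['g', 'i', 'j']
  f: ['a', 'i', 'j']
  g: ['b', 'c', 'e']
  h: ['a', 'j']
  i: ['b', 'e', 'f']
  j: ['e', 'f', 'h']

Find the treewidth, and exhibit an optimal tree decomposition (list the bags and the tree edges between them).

Every bag has size at most 3, so the width is 3 − 1 = 2 and tw(G) ≤ 2. For the lower bound, G contains the cycle a–h–j–f–a, so G is not a forest; only forests have treewidth ≤ 1, hence tw(G) ≥ 2. Therefore the treewidth is 2.

Treewidth 2.
Bags: B1 = {a, f, h}  B2 = {f, h, j}  B3 = {f, i, j}  B4 = {e, i, j}  B5 = {b, e, i}  B6 = {b, e, g}  B7 = {b, d, g}  B8 = {c, d, g}
Tree: B1–B2, B2–B3, B3–B4, B4–B5, B5–B6, B6–B7, B7–B8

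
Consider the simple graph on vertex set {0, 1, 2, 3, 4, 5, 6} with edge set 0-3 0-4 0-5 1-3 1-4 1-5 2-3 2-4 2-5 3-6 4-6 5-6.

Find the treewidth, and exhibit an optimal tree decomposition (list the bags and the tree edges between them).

Each bag holds 4 vertices, so the decomposition has width 3, which upper-bounds the treewidth. For the lower bound: the 4 vertex sets {3,6}, {0,4}, {5}, {2} are disjoint, each induces a connected subgraph, and every pair is joined by at least one edge of G. Contracting each set to a single vertex therefore yields K_{4} as a minor, and since treewidth is minor-monotone, tw(G) ≥ tw(K_{4}) = 3. Combining the bounds, tw(G) = 3.

Treewidth 3.
Bags: B1 = {3, 4, 5, 6}  B2 = {0, 3, 4, 5}  B3 = {2, 3, 4, 5}  B4 = {1, 3, 4, 5}
Tree: B1–B2, B2–B3, B3–B4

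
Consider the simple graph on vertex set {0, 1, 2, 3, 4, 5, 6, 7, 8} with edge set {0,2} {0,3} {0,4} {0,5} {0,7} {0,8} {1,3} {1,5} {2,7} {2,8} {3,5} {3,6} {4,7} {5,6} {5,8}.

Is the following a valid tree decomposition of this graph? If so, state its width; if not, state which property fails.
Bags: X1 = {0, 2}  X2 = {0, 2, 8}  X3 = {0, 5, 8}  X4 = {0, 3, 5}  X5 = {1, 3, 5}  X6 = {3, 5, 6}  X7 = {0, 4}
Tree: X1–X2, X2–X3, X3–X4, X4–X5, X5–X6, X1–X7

No — vertex 7 appears in no bag.

A tree decomposition must satisfy three properties: every vertex lies in some bag; for every edge, both endpoints lie together in some bag; and for every vertex, the bags containing it form a connected subtree. Here vertex 7 appears in no bag, so the decomposition is invalid.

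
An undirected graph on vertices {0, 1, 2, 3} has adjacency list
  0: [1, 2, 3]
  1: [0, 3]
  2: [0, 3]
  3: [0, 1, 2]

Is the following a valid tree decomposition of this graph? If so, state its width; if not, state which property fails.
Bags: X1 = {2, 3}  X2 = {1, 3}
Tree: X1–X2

No — vertex 0 appears in no bag.

A tree decomposition must satisfy three properties: every vertex lies in some bag; for every edge, both endpoints lie together in some bag; and for every vertex, the bags containing it form a connected subtree. Here vertex 0 appears in no bag, so the decomposition is invalid.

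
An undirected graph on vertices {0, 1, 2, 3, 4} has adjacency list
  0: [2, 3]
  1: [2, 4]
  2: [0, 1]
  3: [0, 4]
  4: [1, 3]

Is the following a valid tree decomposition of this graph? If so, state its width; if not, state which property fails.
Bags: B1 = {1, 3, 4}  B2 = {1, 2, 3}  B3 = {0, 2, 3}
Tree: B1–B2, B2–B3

Yes; width 2.

Vertex coverage: the bags together contain {0, 1, 2, 3, 4}, the full vertex set. Edge coverage: each edge of G has both endpoints in at least one bag. Running intersection: for every vertex, the bags containing it form a connected subtree. All three properties hold, so this is a valid tree decomposition of width max|bag| − 1 = 2, and hence tw(G) ≤ 2.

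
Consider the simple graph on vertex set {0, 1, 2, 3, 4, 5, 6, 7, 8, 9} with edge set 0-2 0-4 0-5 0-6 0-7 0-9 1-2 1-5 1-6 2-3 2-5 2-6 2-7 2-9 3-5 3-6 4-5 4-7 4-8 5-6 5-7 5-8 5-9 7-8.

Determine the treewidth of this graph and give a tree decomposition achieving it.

Treewidth 3.
One optimal decomposition is:
Bags: B1 = {0, 2, 5, 7}  B2 = {0, 2, 5, 6}  B3 = {0, 4, 5, 7}  B4 = {0, 2, 5, 9}  B5 = {1, 2, 5, 6}  B6 = {2, 3, 5, 6}  B7 = {4, 5, 7, 8}
Tree: B1–B2, B1–B3, B2–B4, B2–B5, B2–B6, B3–B7

The largest bag has 4 vertices, giving width 3; this decomposition certifies tw(G) ≤ 3. Conversely, {4, 5, 7, 8} is a clique of size 4, and the vertices of any clique must share a bag in every tree decomposition; so some bag has ≥ 4 vertices and tw(G) ≥ 3. Combining the bounds, tw(G) = 3.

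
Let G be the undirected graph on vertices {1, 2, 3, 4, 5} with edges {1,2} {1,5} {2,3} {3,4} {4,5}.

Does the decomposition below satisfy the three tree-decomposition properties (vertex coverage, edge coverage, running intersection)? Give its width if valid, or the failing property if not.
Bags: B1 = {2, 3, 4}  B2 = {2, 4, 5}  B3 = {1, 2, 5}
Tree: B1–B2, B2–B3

Vertex coverage: the bags together contain {1, 2, 3, 4, 5}, the full vertex set. Edge coverage: each edge of G has both endpoints in at least one bag. Running intersection: for every vertex, the bags containing it form a connected subtree. All three properties hold, so this is a valid tree decomposition of width max|bag| − 1 = 2, and hence tw(G) ≤ 2.

Yes; width 2.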